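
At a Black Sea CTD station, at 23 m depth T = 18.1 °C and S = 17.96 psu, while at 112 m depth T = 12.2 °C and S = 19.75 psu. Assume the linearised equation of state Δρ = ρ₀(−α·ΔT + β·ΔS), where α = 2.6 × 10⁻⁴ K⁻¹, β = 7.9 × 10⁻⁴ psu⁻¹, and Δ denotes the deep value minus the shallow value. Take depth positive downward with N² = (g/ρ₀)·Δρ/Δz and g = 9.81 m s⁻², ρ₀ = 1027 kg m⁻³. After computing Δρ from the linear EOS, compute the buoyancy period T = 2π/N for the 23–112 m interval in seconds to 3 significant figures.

349 s

ΔT = -5.9 K, ΔS = +1.79 psu (deep − shallow).
Δρ/ρ₀ = −αΔT + βΔS = 1.534 × 10⁻³ + 1.4141 × 10⁻³ = 2.9481 × 10⁻³, so Δρ ≈ 3.028 kg m⁻³.
N² = (g/ρ₀)·Δρ/Δz = g·(Δρ/ρ₀)/Δz = 9.81 × 2.9481 × 10⁻³ / 89 = 3.2495 × 10⁻⁴ s⁻².
N = √(3.2495 × 10⁻⁴) = 0.018026 rad s⁻¹ → T = 2π/N = 348.56 s ≈ 349 s.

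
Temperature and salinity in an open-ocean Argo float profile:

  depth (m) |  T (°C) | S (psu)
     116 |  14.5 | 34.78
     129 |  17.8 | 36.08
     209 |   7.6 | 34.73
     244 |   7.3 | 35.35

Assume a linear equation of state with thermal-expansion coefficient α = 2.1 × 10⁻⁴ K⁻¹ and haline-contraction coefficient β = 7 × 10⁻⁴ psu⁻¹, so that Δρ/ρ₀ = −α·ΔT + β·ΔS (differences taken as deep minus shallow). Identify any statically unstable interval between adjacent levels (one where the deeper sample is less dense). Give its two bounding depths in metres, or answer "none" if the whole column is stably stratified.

none

Evaluate Δρ/ρ₀ = −αΔT + βΔS across each adjacent pair:
  116–129 m: −αΔT+βΔS = −(2.1 × 10⁻⁴)(+3.3)+(7 × 10⁻⁴)(+1.30) = 2.2 × 10⁻⁴ → stable
  129–209 m: −αΔT+βΔS = −(2.1 × 10⁻⁴)(-10.2)+(7 × 10⁻⁴)(-1.35) = 1.2 × 10⁻³ → stable
  209–244 m: −αΔT+βΔS = −(2.1 × 10⁻⁴)(-0.3)+(7 × 10⁻⁴)(+0.62) = 5.0 × 10⁻⁴ → stable
Every interval has Δρ > 0: the column is stably stratified throughout.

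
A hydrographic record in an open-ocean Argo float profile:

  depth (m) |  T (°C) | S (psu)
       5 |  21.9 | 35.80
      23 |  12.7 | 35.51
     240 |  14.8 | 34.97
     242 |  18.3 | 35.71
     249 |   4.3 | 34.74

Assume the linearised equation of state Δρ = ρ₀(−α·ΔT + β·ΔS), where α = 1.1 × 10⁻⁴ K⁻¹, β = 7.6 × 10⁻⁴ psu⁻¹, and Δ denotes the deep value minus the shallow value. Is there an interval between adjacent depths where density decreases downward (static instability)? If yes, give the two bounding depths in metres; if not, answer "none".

23–240 m

Evaluate Δρ/ρ₀ = −αΔT + βΔS across each adjacent pair:
  5–23 m: −αΔT+βΔS = −(1.1 × 10⁻⁴)(-9.2)+(7.6 × 10⁻⁴)(-0.29) = 7.9 × 10⁻⁴ → stable
  23–240 m: −αΔT+βΔS = −(1.1 × 10⁻⁴)(+2.1)+(7.6 × 10⁻⁴)(-0.54) = -6.4 × 10⁻⁴ → UNSTABLE
  240–242 m: −αΔT+βΔS = −(1.1 × 10⁻⁴)(+3.5)+(7.6 × 10⁻⁴)(+0.74) = 1.8 × 10⁻⁴ → stable
  242–249 m: −αΔT+βΔS = −(1.1 × 10⁻⁴)(-14.0)+(7.6 × 10⁻⁴)(-0.97) = 8.0 × 10⁻⁴ → stable
The 23–240 m interval has Δρ < 0: lighter water underlies denser water.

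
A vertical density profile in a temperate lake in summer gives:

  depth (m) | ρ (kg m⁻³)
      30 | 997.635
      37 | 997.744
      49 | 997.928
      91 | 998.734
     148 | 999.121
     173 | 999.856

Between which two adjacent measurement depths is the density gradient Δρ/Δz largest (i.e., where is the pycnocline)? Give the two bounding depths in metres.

148–173 m

Compute the density gradient over each adjacent pair:
  30–37 m: Δρ/Δz = 0.109/7 = 0.016 kg m⁻⁴
  37–49 m: Δρ/Δz = 0.184/12 = 0.015 kg m⁻⁴
  49–91 m: Δρ/Δz = 0.806/42 = 0.019 kg m⁻⁴
  91–148 m: Δρ/Δz = 0.387/57 = 6.8 × 10⁻³ kg m⁻⁴
  148–173 m: Δρ/Δz = 0.735/25 = 0.029 kg m⁻⁴
The largest gradient is in the 148–173 m interval — the pycnocline.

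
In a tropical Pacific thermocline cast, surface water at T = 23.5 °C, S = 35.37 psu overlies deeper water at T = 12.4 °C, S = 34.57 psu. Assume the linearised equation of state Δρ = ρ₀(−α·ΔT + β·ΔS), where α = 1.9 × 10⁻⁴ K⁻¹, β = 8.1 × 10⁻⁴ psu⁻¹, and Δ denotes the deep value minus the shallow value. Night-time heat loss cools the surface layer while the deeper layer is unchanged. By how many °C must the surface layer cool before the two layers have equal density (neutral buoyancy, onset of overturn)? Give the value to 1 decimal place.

7.7 °C

Neutral buoyancy requires Δρ = 0, i.e. −α(T_deep − T_surf′) + β(S_deep − S_surf) = 0.
T_surf′ = T_deep − (β/α)·ΔS = 12.4 − (8.1 × 10⁻⁴/1.9 × 10⁻⁴)·(-0.80) = 15.811 °C.
Cooling required: 23.5 − (15.811) = 7.689 °C.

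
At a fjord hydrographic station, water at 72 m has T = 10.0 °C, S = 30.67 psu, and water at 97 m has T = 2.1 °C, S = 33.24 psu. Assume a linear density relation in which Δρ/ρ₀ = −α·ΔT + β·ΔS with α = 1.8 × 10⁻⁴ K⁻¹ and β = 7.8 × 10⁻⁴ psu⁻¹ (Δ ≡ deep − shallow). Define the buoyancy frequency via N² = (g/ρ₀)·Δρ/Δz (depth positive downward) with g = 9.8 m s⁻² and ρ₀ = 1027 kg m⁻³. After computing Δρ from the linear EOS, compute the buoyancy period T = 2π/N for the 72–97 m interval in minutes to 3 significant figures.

2.86 min

ΔT = -7.9 K, ΔS = +2.57 psu (deep − shallow).
Δρ/ρ₀ = −αΔT + βΔS = 1.422 × 10⁻³ + 2.0046 × 10⁻³ = 3.4266 × 10⁻³, so Δρ ≈ 3.519 kg m⁻³.
N² = (g/ρ₀)·Δρ/Δz = g·(Δρ/ρ₀)/Δz = 9.8 × 3.4266 × 10⁻³ / 25 = 1.3432 × 10⁻³ s⁻².
N = √(1.3432 × 10⁻³) = 0.036650 rad s⁻¹ → T = 2π/N = 171.44 s = 2.8573 min ≈ 2.86 min.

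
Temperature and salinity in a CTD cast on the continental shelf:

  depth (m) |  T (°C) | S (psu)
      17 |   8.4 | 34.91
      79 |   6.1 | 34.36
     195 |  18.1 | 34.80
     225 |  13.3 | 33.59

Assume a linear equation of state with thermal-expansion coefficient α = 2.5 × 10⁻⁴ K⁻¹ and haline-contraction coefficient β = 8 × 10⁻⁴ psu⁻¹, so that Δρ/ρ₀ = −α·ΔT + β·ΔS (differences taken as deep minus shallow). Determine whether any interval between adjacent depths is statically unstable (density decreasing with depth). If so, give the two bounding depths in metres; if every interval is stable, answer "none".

Evaluate Δρ/ρ₀ = −αΔT + βΔS across each adjacent pair:
  17–79 m: −αΔT+βΔS = −(2.5 × 10⁻⁴)(-2.3)+(8 × 10⁻⁴)(-0.55) = 1.3 × 10⁻⁴ → stable
  79–195 m: −αΔT+βΔS = −(2.5 × 10⁻⁴)(+12.0)+(8 × 10⁻⁴)(+0.44) = -2.6 × 10⁻³ → UNSTABLE
  195–225 m: −αΔT+βΔS = −(2.5 × 10⁻⁴)(-4.8)+(8 × 10⁻⁴)(-1.21) = 2.3 × 10⁻⁴ → stable
The 79–195 m interval has Δρ < 0: lighter water underlies denser water.

79–195 m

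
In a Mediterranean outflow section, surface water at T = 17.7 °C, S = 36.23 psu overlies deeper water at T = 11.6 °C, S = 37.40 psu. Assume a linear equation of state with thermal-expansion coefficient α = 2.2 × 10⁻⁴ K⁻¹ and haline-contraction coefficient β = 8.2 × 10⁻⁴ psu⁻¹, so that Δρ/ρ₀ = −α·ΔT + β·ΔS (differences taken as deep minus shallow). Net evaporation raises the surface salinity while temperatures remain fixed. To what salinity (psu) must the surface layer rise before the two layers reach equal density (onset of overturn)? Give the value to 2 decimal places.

39.04 psu

Neutral buoyancy requires −α(T_deep − T_surf) + β(S_deep − S_surf′) = 0.
S_surf′ = S_deep − (α/β)·ΔT = 37.40 − (2.2 × 10⁻⁴/8.2 × 10⁻⁴)·(-6.1) = 39.0366 psu.
Increase required: 39.0366 − 36.23 = 2.8066 psu.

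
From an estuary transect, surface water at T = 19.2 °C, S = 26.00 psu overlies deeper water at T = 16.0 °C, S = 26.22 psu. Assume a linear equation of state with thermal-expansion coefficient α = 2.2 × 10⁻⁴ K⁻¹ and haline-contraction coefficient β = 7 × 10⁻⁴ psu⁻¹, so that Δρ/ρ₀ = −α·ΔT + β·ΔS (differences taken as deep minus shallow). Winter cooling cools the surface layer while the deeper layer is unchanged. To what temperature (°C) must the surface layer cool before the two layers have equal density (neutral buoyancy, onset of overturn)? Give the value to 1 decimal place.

Neutral buoyancy requires Δρ = 0, i.e. −α(T_deep − T_surf′) + β(S_deep − S_surf) = 0.
T_surf′ = T_deep − (β/α)·ΔS = 16.0 − (7 × 10⁻⁴/2.2 × 10⁻⁴)·(+0.22) = 15.300 °C.
Cooling required: 19.2 − (15.300) = 3.900 °C.

15.3 °C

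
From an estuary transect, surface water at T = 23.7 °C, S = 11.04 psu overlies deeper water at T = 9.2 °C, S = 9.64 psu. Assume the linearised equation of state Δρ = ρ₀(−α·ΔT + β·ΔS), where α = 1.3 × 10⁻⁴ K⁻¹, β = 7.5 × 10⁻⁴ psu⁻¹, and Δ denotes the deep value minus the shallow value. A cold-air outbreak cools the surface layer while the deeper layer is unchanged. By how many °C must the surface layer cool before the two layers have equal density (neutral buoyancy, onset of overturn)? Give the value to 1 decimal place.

6.4 °C

Neutral buoyancy requires Δρ = 0, i.e. −α(T_deep − T_surf′) + β(S_deep − S_surf) = 0.
T_surf′ = T_deep − (β/α)·ΔS = 9.2 − (7.5 × 10⁻⁴/1.3 × 10⁻⁴)·(-1.40) = 17.277 °C.
Cooling required: 23.7 − (17.277) = 6.423 °C.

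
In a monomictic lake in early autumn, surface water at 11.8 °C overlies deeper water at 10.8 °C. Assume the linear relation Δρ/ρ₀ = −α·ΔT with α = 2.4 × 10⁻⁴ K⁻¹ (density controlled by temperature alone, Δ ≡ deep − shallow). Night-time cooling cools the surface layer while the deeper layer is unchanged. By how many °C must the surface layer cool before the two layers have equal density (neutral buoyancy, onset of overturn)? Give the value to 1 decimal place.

With temperature the only control, equal density requires T_surf′ = T_deep.
T_surf′ = 10.8 °C.
Cooling required: 11.8 − 10.8 = 1.0 °C.

1.0 °C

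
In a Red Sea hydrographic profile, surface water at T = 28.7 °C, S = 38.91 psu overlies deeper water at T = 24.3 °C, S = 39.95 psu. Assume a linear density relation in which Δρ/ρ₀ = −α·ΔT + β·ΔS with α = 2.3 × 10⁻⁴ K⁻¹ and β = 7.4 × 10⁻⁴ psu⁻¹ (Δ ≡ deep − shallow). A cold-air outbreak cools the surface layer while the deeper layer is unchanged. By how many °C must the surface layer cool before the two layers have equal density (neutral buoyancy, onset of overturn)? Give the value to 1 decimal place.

7.7 °C

Neutral buoyancy requires Δρ = 0, i.e. −α(T_deep − T_surf′) + β(S_deep − S_surf) = 0.
T_surf′ = T_deep − (β/α)·ΔS = 24.3 − (7.4 × 10⁻⁴/2.3 × 10⁻⁴)·(+1.04) = 20.954 °C.
Cooling required: 28.7 − (20.954) = 7.746 °C.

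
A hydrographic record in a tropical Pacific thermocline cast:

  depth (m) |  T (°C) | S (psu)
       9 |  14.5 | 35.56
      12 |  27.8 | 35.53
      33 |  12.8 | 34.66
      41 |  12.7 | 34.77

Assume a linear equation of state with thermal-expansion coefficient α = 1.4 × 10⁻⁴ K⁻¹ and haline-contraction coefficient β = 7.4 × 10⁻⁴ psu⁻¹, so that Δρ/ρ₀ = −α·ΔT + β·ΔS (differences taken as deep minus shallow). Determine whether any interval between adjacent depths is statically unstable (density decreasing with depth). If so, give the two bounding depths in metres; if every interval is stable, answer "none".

Evaluate Δρ/ρ₀ = −αΔT + βΔS across each adjacent pair:
  9–12 m: −αΔT+βΔS = −(1.4 × 10⁻⁴)(+13.3)+(7.4 × 10⁻⁴)(-0.03) = -1.9 × 10⁻³ → UNSTABLE
  12–33 m: −αΔT+βΔS = −(1.4 × 10⁻⁴)(-15.0)+(7.4 × 10⁻⁴)(-0.87) = 1.5 × 10⁻³ → stable
  33–41 m: −αΔT+βΔS = −(1.4 × 10⁻⁴)(-0.1)+(7.4 × 10⁻⁴)(+0.11) = 9.5 × 10⁻⁵ → stable
The 9–12 m interval has Δρ < 0: lighter water underlies denser water.

9–12 m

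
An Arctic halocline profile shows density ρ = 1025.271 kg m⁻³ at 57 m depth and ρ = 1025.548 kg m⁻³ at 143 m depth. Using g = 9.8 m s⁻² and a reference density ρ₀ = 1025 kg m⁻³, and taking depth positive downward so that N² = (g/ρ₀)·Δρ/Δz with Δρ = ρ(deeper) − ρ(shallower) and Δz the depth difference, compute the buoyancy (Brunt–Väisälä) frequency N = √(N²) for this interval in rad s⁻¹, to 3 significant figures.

Δρ = 1025.548 − 1025.271 = 0.277 kg m⁻³ over Δz = 143 − 57 = 86 m.
N² = (9.8/1025) × (0.277/86) = 3.0795 × 10⁻⁵ s⁻².
N = √(3.0795 × 10⁻⁵) = 5.5493 × 10⁻³ rad s⁻¹ ≈ 5.55 × 10⁻³ rad s⁻¹.
A positive N² confirms static stability across the interval.

5.55 × 10⁻³ rad s⁻¹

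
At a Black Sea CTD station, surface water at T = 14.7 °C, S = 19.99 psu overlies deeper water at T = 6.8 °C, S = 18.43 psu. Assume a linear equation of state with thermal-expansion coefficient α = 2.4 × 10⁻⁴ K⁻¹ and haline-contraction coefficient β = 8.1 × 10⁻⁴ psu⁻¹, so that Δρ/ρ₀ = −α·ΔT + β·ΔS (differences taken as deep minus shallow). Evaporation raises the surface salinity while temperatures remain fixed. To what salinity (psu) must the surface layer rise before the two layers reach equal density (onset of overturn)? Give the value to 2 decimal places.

20.77 psu

Neutral buoyancy requires −α(T_deep − T_surf) + β(S_deep − S_surf′) = 0.
S_surf′ = S_deep − (α/β)·ΔT = 18.43 − (2.4 × 10⁻⁴/8.1 × 10⁻⁴)·(-7.9) = 20.7707 psu.
Increase required: 20.7707 − 19.99 = 0.7807 psu.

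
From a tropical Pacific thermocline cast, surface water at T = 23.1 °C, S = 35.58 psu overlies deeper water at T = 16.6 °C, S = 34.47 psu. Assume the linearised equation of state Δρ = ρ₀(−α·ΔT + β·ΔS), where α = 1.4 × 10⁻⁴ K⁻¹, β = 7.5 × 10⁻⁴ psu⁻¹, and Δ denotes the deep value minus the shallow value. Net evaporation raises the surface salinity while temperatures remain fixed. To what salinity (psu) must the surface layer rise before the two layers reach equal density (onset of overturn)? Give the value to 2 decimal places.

35.68 psu

Neutral buoyancy requires −α(T_deep − T_surf) + β(S_deep − S_surf′) = 0.
S_surf′ = S_deep − (α/β)·ΔT = 34.47 − (1.4 × 10⁻⁴/7.5 × 10⁻⁴)·(-6.5) = 35.6833 psu.
Increase required: 35.6833 − 35.58 = 0.1033 psu.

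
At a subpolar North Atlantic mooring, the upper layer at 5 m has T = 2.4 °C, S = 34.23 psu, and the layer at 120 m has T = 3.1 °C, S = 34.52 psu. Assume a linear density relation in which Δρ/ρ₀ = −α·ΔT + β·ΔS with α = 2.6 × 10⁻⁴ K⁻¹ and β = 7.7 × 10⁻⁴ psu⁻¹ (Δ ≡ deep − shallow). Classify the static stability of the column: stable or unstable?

ΔT = 3.1 − 2.4 = +0.7 K and ΔS = 34.52 − 34.23 = +0.29 psu (deep − shallow).
−αΔT = -1.82 × 10⁻⁴; βΔS = 2.233 × 10⁻⁴; sum Δρ/ρ₀ = 4.13 × 10⁻⁵.
Δρ/ρ₀ > 0, so Δρ > 0: deeper water is denser → statically stable.

stable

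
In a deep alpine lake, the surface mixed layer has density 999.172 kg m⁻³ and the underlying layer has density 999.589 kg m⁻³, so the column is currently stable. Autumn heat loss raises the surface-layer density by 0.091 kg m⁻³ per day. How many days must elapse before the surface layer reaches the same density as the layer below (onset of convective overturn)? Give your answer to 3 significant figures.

4.58 days

Density deficit of the surface layer: 999.589 − 999.172 = 0.417 kg m⁻³.
Required change = 0.417 / 0.091 = 4.58 days.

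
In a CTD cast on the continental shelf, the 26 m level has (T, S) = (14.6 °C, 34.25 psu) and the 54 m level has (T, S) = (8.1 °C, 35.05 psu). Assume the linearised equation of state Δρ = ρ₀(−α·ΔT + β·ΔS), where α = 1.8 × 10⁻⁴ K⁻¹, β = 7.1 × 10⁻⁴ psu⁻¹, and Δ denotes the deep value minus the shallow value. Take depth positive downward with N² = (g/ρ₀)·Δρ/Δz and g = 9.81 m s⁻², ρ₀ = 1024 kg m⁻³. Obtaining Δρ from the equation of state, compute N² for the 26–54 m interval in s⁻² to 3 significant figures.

ΔT = -6.5 K, ΔS = +0.80 psu (deep − shallow).
Δρ/ρ₀ = −αΔT + βΔS = 1.17 × 10⁻³ + 5.68 × 10⁻⁴ = 1.738 × 10⁻³, so Δρ ≈ 1.780 kg m⁻³.
N² = (g/ρ₀)·Δρ/Δz = g·(Δρ/ρ₀)/Δz = 9.81 × 1.738 × 10⁻³ / 28 = 6.0892 × 10⁻⁴ s⁻² ≈ 6.09 × 10⁻⁴ s⁻².

6.09 × 10⁻⁴ s⁻²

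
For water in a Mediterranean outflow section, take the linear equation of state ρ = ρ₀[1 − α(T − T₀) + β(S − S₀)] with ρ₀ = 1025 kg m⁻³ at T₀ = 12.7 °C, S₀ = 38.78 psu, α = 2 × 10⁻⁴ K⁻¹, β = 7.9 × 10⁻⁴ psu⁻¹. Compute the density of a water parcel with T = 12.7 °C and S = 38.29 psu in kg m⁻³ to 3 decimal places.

T − T₀ = +0.0 K, S − S₀ = -0.49 psu.
Bracket = 1 − α·(+0.0) + β·(-0.49) = 1 + (-3.871 × 10⁻⁴) = 0.9996129.
ρ = 1025 × 0.9996129 = 1024.603 kg m⁻³.

1024.603 kg m⁻³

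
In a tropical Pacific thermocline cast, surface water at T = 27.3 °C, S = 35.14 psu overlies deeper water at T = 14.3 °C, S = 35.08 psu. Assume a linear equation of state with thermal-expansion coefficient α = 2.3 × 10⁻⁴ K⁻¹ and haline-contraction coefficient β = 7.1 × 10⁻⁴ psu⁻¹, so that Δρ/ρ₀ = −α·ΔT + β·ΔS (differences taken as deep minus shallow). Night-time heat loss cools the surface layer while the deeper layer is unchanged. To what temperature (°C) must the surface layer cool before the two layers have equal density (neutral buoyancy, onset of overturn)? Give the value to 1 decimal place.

Neutral buoyancy requires Δρ = 0, i.e. −α(T_deep − T_surf′) + β(S_deep − S_surf) = 0.
T_surf′ = T_deep − (β/α)·ΔS = 14.3 − (7.1 × 10⁻⁴/2.3 × 10⁻⁴)·(-0.06) = 14.485 °C.
Cooling required: 27.3 − (14.485) = 12.815 °C.

14.5 °C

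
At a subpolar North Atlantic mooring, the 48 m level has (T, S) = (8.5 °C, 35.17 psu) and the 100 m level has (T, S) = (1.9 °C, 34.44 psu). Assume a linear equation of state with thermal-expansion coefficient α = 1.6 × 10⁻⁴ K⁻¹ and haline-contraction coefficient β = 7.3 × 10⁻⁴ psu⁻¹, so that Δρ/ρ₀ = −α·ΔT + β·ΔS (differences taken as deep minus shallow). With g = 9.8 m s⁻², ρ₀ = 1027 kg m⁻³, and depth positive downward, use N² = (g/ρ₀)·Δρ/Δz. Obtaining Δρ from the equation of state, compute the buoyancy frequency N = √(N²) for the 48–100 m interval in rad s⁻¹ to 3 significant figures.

ΔT = -6.6 K, ΔS = -0.73 psu (deep − shallow).
Δρ/ρ₀ = −αΔT + βΔS = 1.056 × 10⁻³ − 5.329 × 10⁻⁴ = 5.231 × 10⁻⁴, so Δρ ≈ 0.5372 kg m⁻³.
N² = (g/ρ₀)·Δρ/Δz = g·(Δρ/ρ₀)/Δz = 9.8 × 5.231 × 10⁻⁴ / 52 = 9.8584 × 10⁻⁵ s⁻².
N = √(9.8584 × 10⁻⁵) = 9.9289 × 10⁻³ rad s⁻¹ ≈ 9.93 × 10⁻³ rad s⁻¹.

9.93 × 10⁻³ rad s⁻¹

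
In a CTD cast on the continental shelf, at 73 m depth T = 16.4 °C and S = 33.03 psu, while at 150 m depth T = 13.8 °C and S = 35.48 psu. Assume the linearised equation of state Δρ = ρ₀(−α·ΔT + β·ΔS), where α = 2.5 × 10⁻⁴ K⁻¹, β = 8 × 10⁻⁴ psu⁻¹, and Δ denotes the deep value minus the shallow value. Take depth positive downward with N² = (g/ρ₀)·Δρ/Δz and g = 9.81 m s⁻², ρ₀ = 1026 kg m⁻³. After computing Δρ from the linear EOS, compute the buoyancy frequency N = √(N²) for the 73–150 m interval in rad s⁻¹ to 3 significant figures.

ΔT = -2.6 K, ΔS = +2.45 psu (deep − shallow).
Δρ/ρ₀ = −αΔT + βΔS = 6.50 × 10⁻⁴ + 1.96 × 10⁻³ = 2.61 × 10⁻³, so Δρ ≈ 2.678 kg m⁻³.
N² = (g/ρ₀)·Δρ/Δz = g·(Δρ/ρ₀)/Δz = 9.81 × 2.61 × 10⁻³ / 77 = 3.3252 × 10⁻⁴ s⁻².
N = √(3.3252 × 10⁻⁴) = 0.018235 rad s⁻¹ ≈ 0.0182 rad s⁻¹.

0.0182 rad s⁻¹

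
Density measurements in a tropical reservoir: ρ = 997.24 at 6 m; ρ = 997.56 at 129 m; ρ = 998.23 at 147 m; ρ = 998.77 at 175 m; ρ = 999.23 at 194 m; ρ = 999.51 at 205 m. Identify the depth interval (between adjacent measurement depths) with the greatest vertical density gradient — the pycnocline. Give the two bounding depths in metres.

129–147 m

Compute the density gradient over each adjacent pair:
  6–129 m: Δρ/Δz = 0.32/123 = 2.6 × 10⁻³ kg m⁻⁴
  129–147 m: Δρ/Δz = 0.67/18 = 0.037 kg m⁻⁴
  147–175 m: Δρ/Δz = 0.54/28 = 0.019 kg m⁻⁴
  175–194 m: Δρ/Δz = 0.46/19 = 0.024 kg m⁻⁴
  194–205 m: Δρ/Δz = 0.28/11 = 0.025 kg m⁻⁴
The largest gradient is in the 129–147 m interval — the pycnocline.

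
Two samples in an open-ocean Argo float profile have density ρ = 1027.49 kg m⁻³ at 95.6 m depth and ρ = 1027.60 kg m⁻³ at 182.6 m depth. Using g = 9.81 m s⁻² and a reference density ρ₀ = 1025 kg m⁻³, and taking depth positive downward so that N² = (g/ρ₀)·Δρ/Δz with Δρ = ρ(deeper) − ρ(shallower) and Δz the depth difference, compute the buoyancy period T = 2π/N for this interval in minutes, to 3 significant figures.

30.1 min

Δρ = 1027.60 − 1027.49 = 0.11 kg m⁻³ over Δz = 182.6 − 95.6 = 87 m.
N² = (9.81/1025) × (0.11/87) = 1.2101 × 10⁻⁵ s⁻².
N = √(1.2101 × 10⁻⁵) = 3.4786 × 10⁻³ rad s⁻¹, so T = 2π/N = 1.8062 × 10³ s = 30.103 min ≈ 30.1 min.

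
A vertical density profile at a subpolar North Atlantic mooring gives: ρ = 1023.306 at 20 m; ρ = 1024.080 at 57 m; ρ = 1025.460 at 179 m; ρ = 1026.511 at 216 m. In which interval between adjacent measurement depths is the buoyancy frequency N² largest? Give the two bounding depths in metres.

179–216 m

Compute the density gradient over each adjacent pair:
  20–57 m: Δρ/Δz = 0.774/37 = 0.021 kg m⁻⁴
  57–179 m: Δρ/Δz = 1.380/122 = 0.011 kg m⁻⁴
  179–216 m: Δρ/Δz = 1.051/37 = 0.028 kg m⁻⁴
The largest gradient is in the 179–216 m interval — the pycnocline.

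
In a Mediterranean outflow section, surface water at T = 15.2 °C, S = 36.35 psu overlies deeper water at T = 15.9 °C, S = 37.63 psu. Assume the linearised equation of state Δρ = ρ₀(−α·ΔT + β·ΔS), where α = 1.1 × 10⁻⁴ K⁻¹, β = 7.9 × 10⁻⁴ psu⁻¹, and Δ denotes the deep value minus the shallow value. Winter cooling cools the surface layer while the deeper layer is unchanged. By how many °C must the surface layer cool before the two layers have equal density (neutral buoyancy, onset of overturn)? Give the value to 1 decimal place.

8.5 °C

Neutral buoyancy requires Δρ = 0, i.e. −α(T_deep − T_surf′) + β(S_deep − S_surf) = 0.
T_surf′ = T_deep − (β/α)·ΔS = 15.9 − (7.9 × 10⁻⁴/1.1 × 10⁻⁴)·(+1.28) = 6.707 °C.
Cooling required: 15.2 − (6.707) = 8.493 °C.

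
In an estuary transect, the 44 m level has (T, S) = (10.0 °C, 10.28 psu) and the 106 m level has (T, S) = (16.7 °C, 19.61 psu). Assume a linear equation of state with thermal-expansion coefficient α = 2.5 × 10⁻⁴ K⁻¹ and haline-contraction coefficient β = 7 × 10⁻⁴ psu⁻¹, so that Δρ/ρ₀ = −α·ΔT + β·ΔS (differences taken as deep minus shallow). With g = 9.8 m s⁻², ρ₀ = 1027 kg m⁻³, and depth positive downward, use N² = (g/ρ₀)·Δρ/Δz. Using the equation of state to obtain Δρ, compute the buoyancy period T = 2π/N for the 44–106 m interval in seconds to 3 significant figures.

ΔT = +6.7 K, ΔS = +9.33 psu (deep − shallow).
Δρ/ρ₀ = −αΔT + βΔS = -1.675 × 10⁻³ + 6.531 × 10⁻³ = 4.856 × 10⁻³, so Δρ ≈ 4.987 kg m⁻³.
N² = (g/ρ₀)·Δρ/Δz = g·(Δρ/ρ₀)/Δz = 9.8 × 4.856 × 10⁻³ / 62 = 7.6756 × 10⁻⁴ s⁻².
N = √(7.6756 × 10⁻⁴) = 0.027705 rad s⁻¹ → T = 2π/N = 226.79 s ≈ 227 s.

227 s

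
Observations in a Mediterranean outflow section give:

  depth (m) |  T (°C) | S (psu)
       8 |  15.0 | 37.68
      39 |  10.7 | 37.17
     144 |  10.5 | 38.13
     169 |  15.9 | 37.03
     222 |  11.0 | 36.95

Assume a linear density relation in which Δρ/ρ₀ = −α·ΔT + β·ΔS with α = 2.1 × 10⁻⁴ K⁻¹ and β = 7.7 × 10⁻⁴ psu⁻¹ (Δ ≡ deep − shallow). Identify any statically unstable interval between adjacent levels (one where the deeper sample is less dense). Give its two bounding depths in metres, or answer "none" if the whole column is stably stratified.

Evaluate Δρ/ρ₀ = −αΔT + βΔS across each adjacent pair:
  8–39 m: −αΔT+βΔS = −(2.1 × 10⁻⁴)(-4.3)+(7.7 × 10⁻⁴)(-0.51) = 5.1 × 10⁻⁴ → stable
  39–144 m: −αΔT+βΔS = −(2.1 × 10⁻⁴)(-0.2)+(7.7 × 10⁻⁴)(+0.96) = 7.8 × 10⁻⁴ → stable
  144–169 m: −αΔT+βΔS = −(2.1 × 10⁻⁴)(+5.4)+(7.7 × 10⁻⁴)(-1.10) = -2.0 × 10⁻³ → UNSTABLE
  169–222 m: −αΔT+βΔS = −(2.1 × 10⁻⁴)(-4.9)+(7.7 × 10⁻⁴)(-0.08) = 9.7 × 10⁻⁴ → stable
The 144–169 m interval has Δρ < 0: lighter water underlies denser water.

144–169 m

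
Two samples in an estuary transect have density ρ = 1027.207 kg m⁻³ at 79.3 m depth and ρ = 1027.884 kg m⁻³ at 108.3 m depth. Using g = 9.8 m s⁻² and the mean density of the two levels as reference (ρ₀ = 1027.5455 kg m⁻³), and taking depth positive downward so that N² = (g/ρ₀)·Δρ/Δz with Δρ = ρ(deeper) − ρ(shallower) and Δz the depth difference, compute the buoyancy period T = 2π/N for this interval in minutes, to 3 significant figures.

7.02 min

Δρ = 1027.884 − 1027.207 = 0.677 kg m⁻³ over Δz = 108.3 − 79.3 = 29 m.
N² = (9.8/1027.5455) × (0.677/29) = 2.2265 × 10⁻⁴ s⁻².
N = √(2.2265 × 10⁻⁴) = 0.014921 rad s⁻¹, so T = 2π/N = 421.10 s = 7.0183 min ≈ 7.02 min.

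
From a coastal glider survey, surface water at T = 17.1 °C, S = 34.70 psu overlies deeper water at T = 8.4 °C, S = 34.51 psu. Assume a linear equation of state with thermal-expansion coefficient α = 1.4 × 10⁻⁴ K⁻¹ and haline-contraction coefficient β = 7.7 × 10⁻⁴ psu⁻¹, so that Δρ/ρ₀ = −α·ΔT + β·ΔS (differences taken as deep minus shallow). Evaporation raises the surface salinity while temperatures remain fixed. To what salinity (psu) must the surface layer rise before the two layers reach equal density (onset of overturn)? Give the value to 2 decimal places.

36.09 psu

Neutral buoyancy requires −α(T_deep − T_surf) + β(S_deep − S_surf′) = 0.
S_surf′ = S_deep − (α/β)·ΔT = 34.51 − (1.4 × 10⁻⁴/7.7 × 10⁻⁴)·(-8.7) = 36.0918 psu.
Increase required: 36.0918 − 34.70 = 1.3918 psu.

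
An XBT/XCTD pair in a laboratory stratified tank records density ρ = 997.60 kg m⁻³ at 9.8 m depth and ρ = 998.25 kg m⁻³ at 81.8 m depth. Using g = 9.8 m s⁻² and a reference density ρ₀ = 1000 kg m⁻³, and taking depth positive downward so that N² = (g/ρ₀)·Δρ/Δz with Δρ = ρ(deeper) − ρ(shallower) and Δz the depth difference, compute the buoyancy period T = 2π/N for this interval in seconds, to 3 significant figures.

Δρ = 998.25 − 997.60 = 0.65 kg m⁻³ over Δz = 81.8 − 9.8 = 72 m.
N² = (9.8/1000) × (0.65/72) = 8.8472 × 10⁻⁵ s⁻².
N = √(8.8472 × 10⁻⁵) = 9.4060 × 10⁻³ rad s⁻¹, so T = 2π/N = 668.00 s ≈ 668 s.

668 s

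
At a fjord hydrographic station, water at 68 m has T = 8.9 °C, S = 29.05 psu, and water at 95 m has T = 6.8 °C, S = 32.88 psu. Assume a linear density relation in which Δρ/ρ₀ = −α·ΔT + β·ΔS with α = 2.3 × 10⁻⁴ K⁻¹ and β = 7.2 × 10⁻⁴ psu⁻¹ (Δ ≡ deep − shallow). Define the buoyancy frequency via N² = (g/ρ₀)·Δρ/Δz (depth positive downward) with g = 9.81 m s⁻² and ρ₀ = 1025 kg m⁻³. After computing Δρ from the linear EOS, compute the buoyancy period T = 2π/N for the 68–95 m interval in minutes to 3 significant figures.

ΔT = -2.1 K, ΔS = +3.83 psu (deep − shallow).
Δρ/ρ₀ = −αΔT + βΔS = 4.83 × 10⁻⁴ + 2.7576 × 10⁻³ = 3.2406 × 10⁻³, so Δρ ≈ 3.322 kg m⁻³.
N² = (g/ρ₀)·Δρ/Δz = g·(Δρ/ρ₀)/Δz = 9.81 × 3.2406 × 10⁻³ / 27 = 1.1774 × 10⁻³ s⁻².
N = √(1.1774 × 10⁻³) = 0.034313 rad s⁻¹ → T = 2π/N = 183.11 s = 3.0518 min ≈ 3.05 min.

3.05 min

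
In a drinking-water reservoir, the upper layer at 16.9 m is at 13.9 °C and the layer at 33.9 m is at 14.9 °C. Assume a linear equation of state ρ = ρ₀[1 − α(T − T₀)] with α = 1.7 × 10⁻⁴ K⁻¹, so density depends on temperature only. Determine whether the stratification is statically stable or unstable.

ΔT = 14.9 − 13.9 = +1.0 K, so Δρ/ρ₀ = −αΔT = -1.70 × 10⁻⁴.
Δρ/ρ₀ < 0, so Δρ < 0: deeper water is lighter → statically unstable; the column would overturn.

unstable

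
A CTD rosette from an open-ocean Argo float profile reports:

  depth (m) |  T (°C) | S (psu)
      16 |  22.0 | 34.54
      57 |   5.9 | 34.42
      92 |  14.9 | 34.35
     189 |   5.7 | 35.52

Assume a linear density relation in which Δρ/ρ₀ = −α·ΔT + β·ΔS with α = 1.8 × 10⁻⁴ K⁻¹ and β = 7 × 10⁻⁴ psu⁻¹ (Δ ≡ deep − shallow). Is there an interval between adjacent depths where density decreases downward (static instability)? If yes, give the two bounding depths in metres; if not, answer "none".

Evaluate Δρ/ρ₀ = −αΔT + βΔS across each adjacent pair:
  16–57 m: −αΔT+βΔS = −(1.8 × 10⁻⁴)(-16.1)+(7 × 10⁻⁴)(-0.12) = 2.8 × 10⁻³ → stable
  57–92 m: −αΔT+βΔS = −(1.8 × 10⁻⁴)(+9.0)+(7 × 10⁻⁴)(-0.07) = -1.7 × 10⁻³ → UNSTABLE
  92–189 m: −αΔT+βΔS = −(1.8 × 10⁻⁴)(-9.2)+(7 × 10⁻⁴)(+1.17) = 2.5 × 10⁻³ → stable
The 57–92 m interval has Δρ < 0: lighter water underlies denser water.

57–92 m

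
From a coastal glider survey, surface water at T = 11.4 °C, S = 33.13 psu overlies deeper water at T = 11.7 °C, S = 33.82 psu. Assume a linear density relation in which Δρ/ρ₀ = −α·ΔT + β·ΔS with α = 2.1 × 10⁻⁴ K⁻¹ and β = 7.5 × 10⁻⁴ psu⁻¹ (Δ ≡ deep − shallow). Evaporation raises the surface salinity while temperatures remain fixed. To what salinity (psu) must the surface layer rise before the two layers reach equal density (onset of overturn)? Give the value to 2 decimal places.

33.74 psu

Neutral buoyancy requires −α(T_deep − T_surf) + β(S_deep − S_surf′) = 0.
S_surf′ = S_deep − (α/β)·ΔT = 33.82 − (2.1 × 10⁻⁴/7.5 × 10⁻⁴)·(+0.3) = 33.7360 psu.
Increase required: 33.7360 − 33.13 = 0.6060 psu.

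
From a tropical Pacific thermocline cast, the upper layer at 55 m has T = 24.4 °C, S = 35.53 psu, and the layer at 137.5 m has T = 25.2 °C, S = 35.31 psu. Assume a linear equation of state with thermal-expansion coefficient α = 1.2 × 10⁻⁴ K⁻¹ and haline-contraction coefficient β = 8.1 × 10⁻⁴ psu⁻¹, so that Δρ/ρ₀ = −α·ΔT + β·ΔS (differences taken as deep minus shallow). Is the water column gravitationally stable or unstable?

unstable

ΔT = 25.2 − 24.4 = +0.8 K and ΔS = 35.31 − 35.53 = -0.22 psu (deep − shallow).
−αΔT = -9.60 × 10⁻⁵; βΔS = -1.782 × 10⁻⁴; sum Δρ/ρ₀ = -2.742 × 10⁻⁴.
Δρ/ρ₀ < 0, so Δρ < 0: deeper water is lighter → statically unstable; the column would overturn.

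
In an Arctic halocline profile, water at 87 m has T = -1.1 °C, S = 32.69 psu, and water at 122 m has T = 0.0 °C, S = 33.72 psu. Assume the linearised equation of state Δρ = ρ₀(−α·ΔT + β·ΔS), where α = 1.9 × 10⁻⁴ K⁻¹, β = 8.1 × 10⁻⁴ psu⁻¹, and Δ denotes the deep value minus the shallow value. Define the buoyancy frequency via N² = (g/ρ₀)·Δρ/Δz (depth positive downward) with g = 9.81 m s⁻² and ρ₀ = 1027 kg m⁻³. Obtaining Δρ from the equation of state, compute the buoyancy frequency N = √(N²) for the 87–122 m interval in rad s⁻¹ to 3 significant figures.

ΔT = +1.1 K, ΔS = +1.03 psu (deep − shallow).
Δρ/ρ₀ = −αΔT + βΔS = -2.09 × 10⁻⁴ + 8.343 × 10⁻⁴ = 6.253 × 10⁻⁴, so Δρ ≈ 0.6422 kg m⁻³.
N² = (g/ρ₀)·Δρ/Δz = g·(Δρ/ρ₀)/Δz = 9.81 × 6.253 × 10⁻⁴ / 35 = 1.7526 × 10⁻⁴ s⁻².
N = √(1.7526 × 10⁻⁴) = 0.013239 rad s⁻¹ ≈ 0.0132 rad s⁻¹.

0.0132 rad s⁻¹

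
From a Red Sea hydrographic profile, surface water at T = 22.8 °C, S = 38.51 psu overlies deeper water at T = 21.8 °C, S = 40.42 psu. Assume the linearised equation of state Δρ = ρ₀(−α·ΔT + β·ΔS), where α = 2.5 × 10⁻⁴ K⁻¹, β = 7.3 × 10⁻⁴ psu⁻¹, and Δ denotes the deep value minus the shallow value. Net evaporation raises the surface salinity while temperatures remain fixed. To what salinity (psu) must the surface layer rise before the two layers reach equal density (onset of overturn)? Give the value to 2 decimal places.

Neutral buoyancy requires −α(T_deep − T_surf) + β(S_deep − S_surf′) = 0.
S_surf′ = S_deep − (α/β)·ΔT = 40.42 − (2.5 × 10⁻⁴/7.3 × 10⁻⁴)·(-1.0) = 40.7625 psu.
Increase required: 40.7625 − 38.51 = 2.2525 psu.

40.76 psu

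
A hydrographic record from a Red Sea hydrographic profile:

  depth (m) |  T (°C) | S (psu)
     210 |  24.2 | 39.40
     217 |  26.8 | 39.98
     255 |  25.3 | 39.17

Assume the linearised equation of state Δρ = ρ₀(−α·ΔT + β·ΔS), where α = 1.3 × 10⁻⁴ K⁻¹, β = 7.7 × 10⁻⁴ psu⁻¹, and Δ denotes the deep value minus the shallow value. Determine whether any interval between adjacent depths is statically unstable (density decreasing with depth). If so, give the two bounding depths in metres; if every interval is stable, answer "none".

217–255 m

Evaluate Δρ/ρ₀ = −αΔT + βΔS across each adjacent pair:
  210–217 m: −αΔT+βΔS = −(1.3 × 10⁻⁴)(+2.6)+(7.7 × 10⁻⁴)(+0.58) = 1.1 × 10⁻⁴ → stable
  217–255 m: −αΔT+βΔS = −(1.3 × 10⁻⁴)(-1.5)+(7.7 × 10⁻⁴)(-0.81) = -4.3 × 10⁻⁴ → UNSTABLE
The 217–255 m interval has Δρ < 0: lighter water underlies denser water.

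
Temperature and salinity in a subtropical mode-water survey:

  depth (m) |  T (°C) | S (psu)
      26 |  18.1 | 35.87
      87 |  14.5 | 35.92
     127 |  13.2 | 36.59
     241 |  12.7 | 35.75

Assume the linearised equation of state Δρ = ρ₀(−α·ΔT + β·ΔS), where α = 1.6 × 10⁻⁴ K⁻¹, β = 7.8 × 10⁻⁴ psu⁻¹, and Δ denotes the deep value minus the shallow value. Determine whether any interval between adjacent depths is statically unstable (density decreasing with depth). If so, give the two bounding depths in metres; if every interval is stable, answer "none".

127–241 m

Evaluate Δρ/ρ₀ = −αΔT + βΔS across each adjacent pair:
  26–87 m: −αΔT+βΔS = −(1.6 × 10⁻⁴)(-3.6)+(7.8 × 10⁻⁴)(+0.05) = 6.1 × 10⁻⁴ → stable
  87–127 m: −αΔT+βΔS = −(1.6 × 10⁻⁴)(-1.3)+(7.8 × 10⁻⁴)(+0.67) = 7.3 × 10⁻⁴ → stable
  127–241 m: −αΔT+βΔS = −(1.6 × 10⁻⁴)(-0.5)+(7.8 × 10⁻⁴)(-0.84) = -5.8 × 10⁻⁴ → UNSTABLE
The 127–241 m interval has Δρ < 0: lighter water underlies denser water.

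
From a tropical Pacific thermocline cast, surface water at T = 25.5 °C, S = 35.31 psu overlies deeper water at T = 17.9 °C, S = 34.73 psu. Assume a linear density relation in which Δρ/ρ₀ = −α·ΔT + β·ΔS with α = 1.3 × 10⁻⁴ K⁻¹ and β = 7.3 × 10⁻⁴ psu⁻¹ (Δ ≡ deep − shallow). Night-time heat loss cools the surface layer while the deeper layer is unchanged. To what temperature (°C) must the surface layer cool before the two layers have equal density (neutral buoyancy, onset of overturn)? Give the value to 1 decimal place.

Neutral buoyancy requires Δρ = 0, i.e. −α(T_deep − T_surf′) + β(S_deep − S_surf) = 0.
T_surf′ = T_deep − (β/α)·ΔS = 17.9 − (7.3 × 10⁻⁴/1.3 × 10⁻⁴)·(-0.58) = 21.157 °C.
Cooling required: 25.5 − (21.157) = 4.343 °C.

21.2 °C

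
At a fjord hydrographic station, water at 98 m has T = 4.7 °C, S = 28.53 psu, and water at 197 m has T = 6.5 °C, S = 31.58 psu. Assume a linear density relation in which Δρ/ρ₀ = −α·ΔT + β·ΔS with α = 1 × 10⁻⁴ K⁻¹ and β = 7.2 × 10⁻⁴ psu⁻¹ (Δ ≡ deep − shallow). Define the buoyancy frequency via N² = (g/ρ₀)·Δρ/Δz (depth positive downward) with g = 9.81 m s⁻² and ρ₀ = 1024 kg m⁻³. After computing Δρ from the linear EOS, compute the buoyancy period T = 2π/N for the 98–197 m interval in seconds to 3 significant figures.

ΔT = +1.8 K, ΔS = +3.05 psu (deep − shallow).
Δρ/ρ₀ = −αΔT + βΔS = -1.80 × 10⁻⁴ + 2.196 × 10⁻³ = 2.016 × 10⁻³, so Δρ ≈ 2.064 kg m⁻³.
N² = (g/ρ₀)·Δρ/Δz = g·(Δρ/ρ₀)/Δz = 9.81 × 2.016 × 10⁻³ / 99 = 1.9977 × 10⁻⁴ s⁻².
N = √(1.9977 × 10⁻⁴) = 0.014134 rad s⁻¹ → T = 2π/N = 444.54 s ≈ 445 s.

445 s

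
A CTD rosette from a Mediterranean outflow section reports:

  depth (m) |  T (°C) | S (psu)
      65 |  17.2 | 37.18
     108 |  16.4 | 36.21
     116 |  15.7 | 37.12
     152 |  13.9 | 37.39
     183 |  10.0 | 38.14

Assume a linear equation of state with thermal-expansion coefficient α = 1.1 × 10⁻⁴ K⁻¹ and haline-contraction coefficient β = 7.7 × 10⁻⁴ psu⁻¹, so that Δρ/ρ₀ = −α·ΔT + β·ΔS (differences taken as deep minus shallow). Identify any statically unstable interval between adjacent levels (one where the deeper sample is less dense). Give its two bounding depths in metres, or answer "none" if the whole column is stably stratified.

Evaluate Δρ/ρ₀ = −αΔT + βΔS across each adjacent pair:
  65–108 m: −αΔT+βΔS = −(1.1 × 10⁻⁴)(-0.8)+(7.7 × 10⁻⁴)(-0.97) = -6.6 × 10⁻⁴ → UNSTABLE
  108–116 m: −αΔT+βΔS = −(1.1 × 10⁻⁴)(-0.7)+(7.7 × 10⁻⁴)(+0.91) = 7.8 × 10⁻⁴ → stable
  116–152 m: −αΔT+βΔS = −(1.1 × 10⁻⁴)(-1.8)+(7.7 × 10⁻⁴)(+0.27) = 4.1 × 10⁻⁴ → stable
  152–183 m: −αΔT+βΔS = −(1.1 × 10⁻⁴)(-3.9)+(7.7 × 10⁻⁴)(+0.75) = 1.0 × 10⁻³ → stable
The 65–108 m interval has Δρ < 0: lighter water underlies denser water.

65–108 m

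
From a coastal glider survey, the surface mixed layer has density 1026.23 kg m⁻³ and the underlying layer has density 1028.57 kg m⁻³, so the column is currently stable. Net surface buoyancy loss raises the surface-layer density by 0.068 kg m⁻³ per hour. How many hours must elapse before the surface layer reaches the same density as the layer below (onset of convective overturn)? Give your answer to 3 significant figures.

Density deficit of the surface layer: 1028.57 − 1026.23 = 2.34 kg m⁻³.
Required change = 2.34 / 0.068 = 34.4 hours.

34.4 hours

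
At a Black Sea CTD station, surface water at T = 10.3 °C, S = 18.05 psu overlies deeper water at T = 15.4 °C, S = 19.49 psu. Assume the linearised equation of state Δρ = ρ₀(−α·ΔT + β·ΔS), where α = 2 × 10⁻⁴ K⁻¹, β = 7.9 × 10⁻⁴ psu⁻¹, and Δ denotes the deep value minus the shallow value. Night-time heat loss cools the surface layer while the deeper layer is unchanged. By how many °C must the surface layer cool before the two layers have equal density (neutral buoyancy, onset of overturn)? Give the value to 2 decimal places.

0.59 °C

Neutral buoyancy requires Δρ = 0, i.e. −α(T_deep − T_surf′) + β(S_deep − S_surf) = 0.
T_surf′ = T_deep − (β/α)·ΔS = 15.4 − (7.9 × 10⁻⁴/2 × 10⁻⁴)·(+1.44) = 9.7120 °C.
Cooling required: 10.3 − (9.7120) = 0.5880 °C.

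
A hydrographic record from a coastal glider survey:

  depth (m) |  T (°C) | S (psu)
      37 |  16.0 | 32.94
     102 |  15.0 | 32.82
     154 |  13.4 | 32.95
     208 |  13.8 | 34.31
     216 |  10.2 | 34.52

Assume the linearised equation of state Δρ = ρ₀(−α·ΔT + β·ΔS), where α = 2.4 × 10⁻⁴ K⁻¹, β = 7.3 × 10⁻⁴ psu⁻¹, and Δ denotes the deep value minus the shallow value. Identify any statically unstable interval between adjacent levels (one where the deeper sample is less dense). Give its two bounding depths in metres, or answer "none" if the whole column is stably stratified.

none

Evaluate Δρ/ρ₀ = −αΔT + βΔS across each adjacent pair:
  37–102 m: −αΔT+βΔS = −(2.4 × 10⁻⁴)(-1.0)+(7.3 × 10⁻⁴)(-0.12) = 1.5 × 10⁻⁴ → stable
  102–154 m: −αΔT+βΔS = −(2.4 × 10⁻⁴)(-1.6)+(7.3 × 10⁻⁴)(+0.13) = 4.8 × 10⁻⁴ → stable
  154–208 m: −αΔT+βΔS = −(2.4 × 10⁻⁴)(+0.4)+(7.3 × 10⁻⁴)(+1.36) = 9.0 × 10⁻⁴ → stable
  208–216 m: −αΔT+βΔS = −(2.4 × 10⁻⁴)(-3.6)+(7.3 × 10⁻⁴)(+0.21) = 1.0 × 10⁻³ → stable
Every interval has Δρ > 0: the column is stably stratified throughout.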